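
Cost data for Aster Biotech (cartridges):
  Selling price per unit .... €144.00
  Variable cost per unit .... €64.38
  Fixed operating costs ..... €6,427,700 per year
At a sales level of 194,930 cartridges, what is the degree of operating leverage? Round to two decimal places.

At 194,930 units, contribution = 194,930 × €79.62 = €15,520,326.60.
Subtracting fixed costs: EBIT = €15,520,326.60 − €6,427,700 = €9,092,626.60.
Degree of operating leverage = €15,520,326.60 / €9,092,626.60 = 1.7069.

1.71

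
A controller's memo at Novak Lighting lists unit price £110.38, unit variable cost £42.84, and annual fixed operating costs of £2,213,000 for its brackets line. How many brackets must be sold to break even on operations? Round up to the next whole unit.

32,766 brackets

Contribution margin per unit = £110.38 − £42.84 = £67.54.
Break-even volume = fixed costs ÷ CM per unit = £2,213,000 ÷ £67.54 = 32,765.77, so 32,766 brackets.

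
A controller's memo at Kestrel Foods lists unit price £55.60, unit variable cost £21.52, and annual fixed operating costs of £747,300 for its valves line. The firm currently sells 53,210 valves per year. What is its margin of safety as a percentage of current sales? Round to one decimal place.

58.8%

Contribution margin per unit = £55.60 − £21.52 = £34.08. Break-even units = £747,300 ÷ £34.08 = 21,927.82; break-even revenue = 21,927.82 × £55.60 = £1,219,186.62.
Current sales = 53,210 × £55.60 = £2,958,476.00.
Margin of safety = (£2,958,476.00 − £1,219,186.62) ÷ £2,958,476.00 = 58.8%.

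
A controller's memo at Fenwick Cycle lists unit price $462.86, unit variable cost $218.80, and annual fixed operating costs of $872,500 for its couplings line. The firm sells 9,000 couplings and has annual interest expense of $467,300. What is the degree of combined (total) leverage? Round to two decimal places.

Total contribution margin = 9,000 × $244.06 = $2,196,540.00.
Operating income = contribution − fixed costs = $2,196,540.00 − $872,500 = $1,324,040.00. Interest = $467,300.00.
DOL = $2,196,540.00 ÷ $1,324,040.00 = 1.6590; DFL = $1,324,040.00 ÷ $856,740.00 = 1.5454.
Combined leverage = 1.6590 × 1.5454 = 2.5638.

2.56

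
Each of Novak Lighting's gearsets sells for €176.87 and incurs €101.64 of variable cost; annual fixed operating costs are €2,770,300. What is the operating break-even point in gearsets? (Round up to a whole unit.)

36,825 gearsets

Each unit contributes €176.87 − €101.64 = €75.23.
Break-even volume = fixed costs ÷ CM per unit = €2,770,300 ÷ €75.23 = 36,824.41, so 36,825 gearsets.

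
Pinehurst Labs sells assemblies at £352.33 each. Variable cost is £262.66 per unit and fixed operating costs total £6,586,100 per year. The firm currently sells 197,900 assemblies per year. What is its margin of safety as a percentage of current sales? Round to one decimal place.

62.9%

Each unit contributes £352.33 − £262.66 = £89.67. Break-even units = £6,586,100 ÷ £89.67 = 73,448.20; break-even revenue = 73,448.20 × £352.33 = £25,878,003.94.
Current sales = 197,900 × £352.33 = £69,726,107.00.
Margin of safety = (£69,726,107.00 − £25,878,003.94) ÷ £69,726,107.00 = 62.9%.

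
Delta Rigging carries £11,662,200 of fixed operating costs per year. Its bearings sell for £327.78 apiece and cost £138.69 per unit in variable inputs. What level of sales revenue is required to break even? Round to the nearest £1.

£20,215,960

CM per unit = £327.78 − £138.69 = £189.09; CM ratio = £189.09 / £327.78 = 0.5769.
Break-even revenue = fixed costs × price ÷ CM = £11,662,200 × £327.78 ÷ £189.09 = £20,215,960.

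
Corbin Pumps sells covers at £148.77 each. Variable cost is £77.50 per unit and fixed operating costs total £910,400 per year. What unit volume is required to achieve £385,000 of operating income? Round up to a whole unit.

18,176 covers

Contribution margin per unit = £148.77 − £77.50 = £71.27.
Required volume = (fixed costs + target profit) ÷ CM = (£910,400 + £385,000) ÷ £71.27 = 18,175.95, so 18,176 covers.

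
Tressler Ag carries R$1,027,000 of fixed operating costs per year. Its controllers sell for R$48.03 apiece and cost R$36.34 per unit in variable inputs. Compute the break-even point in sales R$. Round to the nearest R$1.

Contribution margin per unit = R$48.03 − R$36.34 = R$11.69, a CM ratio of R$11.69 ÷ R$48.03 = 0.2434.
Break-even sales = FC ÷ CM ratio = R$1,027,000 × R$48.03 / R$11.69 = R$4,219,573.

R$4,219,573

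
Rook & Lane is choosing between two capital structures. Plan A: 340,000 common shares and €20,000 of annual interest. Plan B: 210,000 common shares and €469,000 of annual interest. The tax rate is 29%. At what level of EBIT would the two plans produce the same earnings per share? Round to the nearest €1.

At indifference, (EBIT − 20,000)(1 − t)/340,000 = (EBIT − 469,000)(1 − t)/210,000.
The (1 − t) factor cancels: (EBIT − 20,000) × 210,000 = (EBIT − 469,000) × 340,000.
Solving, EBIT = (469,000·340,000 − 20,000·210,000) / (340,000 − 210,000) = 155,260,000,000 / 130,000 = 1,194,307.69.

€1,194,308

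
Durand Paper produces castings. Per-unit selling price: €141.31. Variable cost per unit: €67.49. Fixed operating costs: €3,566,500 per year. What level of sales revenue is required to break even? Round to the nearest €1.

€6,827,176

Contribution margin per unit = €141.31 − €67.49 = €73.82, a CM ratio of €73.82 ÷ €141.31 = 0.5224.
Break-even revenue = fixed costs × price ÷ CM = €3,566,500 × €141.31 ÷ €73.82 = €6,827,176.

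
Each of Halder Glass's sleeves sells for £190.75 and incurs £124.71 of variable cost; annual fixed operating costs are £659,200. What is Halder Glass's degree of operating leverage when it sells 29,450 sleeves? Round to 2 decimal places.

Contribution at this volume is 29,450 × £66.04 = £1,944,878.00.
EBIT = £1,944,878.00 − £659,200 = £1,285,678.00.
So DOL = total CM / EBIT = £1,944,878.00 / £1,285,678.00 = 1.5127.

1.51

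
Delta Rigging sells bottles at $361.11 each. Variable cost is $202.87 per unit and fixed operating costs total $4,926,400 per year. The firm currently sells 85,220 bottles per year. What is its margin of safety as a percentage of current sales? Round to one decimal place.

63.5%

Unit CM = price − variable cost = $361.11 − $202.87 = $158.24. Break-even units = $4,926,400 ÷ $158.24 = 31,132.46; break-even revenue = 31,132.46 × $361.11 = $11,242,241.56.
Actual sales revenue = 85,220 × $361.11 = $30,773,794.20.
Margin of safety = ($30,773,794.20 − $11,242,241.56) ÷ $30,773,794.20 = 63.5%.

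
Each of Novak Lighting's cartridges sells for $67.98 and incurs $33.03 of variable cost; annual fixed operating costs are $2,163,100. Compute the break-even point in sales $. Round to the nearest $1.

$4,207,369

Contribution margin per unit = $67.98 − $33.03 = $34.95, a CM ratio of $34.95 ÷ $67.98 = 0.5141.
Break-even revenue = fixed costs × price ÷ CM = $2,163,100 × $67.98 ÷ $34.95 = $4,207,369.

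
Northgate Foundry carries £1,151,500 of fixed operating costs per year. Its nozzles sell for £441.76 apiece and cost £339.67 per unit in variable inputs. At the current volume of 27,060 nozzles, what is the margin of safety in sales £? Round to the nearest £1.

Each unit contributes £441.76 − £339.67 = £102.09. Break-even units = £1,151,500 ÷ £102.09 = 11,279.26; break-even revenue = 11,279.26 × £441.76 = £4,982,727.40.
Current sales = 27,060 × £441.76 = £11,954,025.60.
Margin of safety = £11,954,025.60 − £4,982,727.40 = £6,971,298.

£6,971,298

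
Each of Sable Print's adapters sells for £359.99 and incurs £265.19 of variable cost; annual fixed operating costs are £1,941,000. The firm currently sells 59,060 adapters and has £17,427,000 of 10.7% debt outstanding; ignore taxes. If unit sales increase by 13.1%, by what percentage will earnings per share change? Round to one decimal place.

+40.9%

At 59,060 units, contribution = 59,060 × £94.80 = £5,598,888.00.
Subtracting fixed costs: EBIT = £5,598,888.00 − £1,941,000 = £3,657,888.00.
After interest of £1,864,689.00, pre-tax earnings = £1,793,199.00.
Degree of combined leverage = contribution ÷ (EBIT − I) = £5,598,888.00 ÷ £1,793,199.00 = 3.1223.
%ΔEPS = DCL × %ΔSales = 3.1223 × +13.1% = +40.9%.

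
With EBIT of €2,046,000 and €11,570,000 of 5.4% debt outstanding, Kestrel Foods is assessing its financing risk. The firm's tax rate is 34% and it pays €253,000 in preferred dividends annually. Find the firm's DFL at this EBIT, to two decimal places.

Interest = €624,780.00.
Preferred dividends grossed up pre-tax: €253,000 / (1 − 0.34) = €383,333.33.
DFL = EBIT ÷ [EBIT − I − D_p/(1−t)] = €2,046,000 ÷ [€2,046,000 − €624,780.00 − €383,333.33] = €2,046,000 ÷ €1,037,886.67 = 1.9713.

1.97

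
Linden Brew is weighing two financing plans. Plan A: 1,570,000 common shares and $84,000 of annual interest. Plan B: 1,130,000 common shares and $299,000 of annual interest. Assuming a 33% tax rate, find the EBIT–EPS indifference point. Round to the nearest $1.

At indifference, (EBIT − 84,000)(1 − t)/1,570,000 = (EBIT − 299,000)(1 − t)/1,130,000.
The (1 − t) factor cancels: (EBIT − 84,000) × 1,130,000 = (EBIT − 299,000) × 1,570,000.
Solving, EBIT = (299,000·1,570,000 − 84,000·1,130,000) / (1,570,000 − 1,130,000) = 374,510,000,000 / 440,000 = 851,159.09.

$851,159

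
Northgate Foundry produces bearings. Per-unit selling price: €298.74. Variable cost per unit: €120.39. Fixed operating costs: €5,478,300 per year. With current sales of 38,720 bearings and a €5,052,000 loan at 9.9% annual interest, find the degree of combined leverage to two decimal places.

7.45

Contribution at this volume is 38,720 × €178.35 = €6,905,712.00.
Subtracting fixed costs: EBIT = €6,905,712.00 − €5,478,300 = €1,427,412.00. Interest = €500,148.00.
DOL = €6,905,712.00 ÷ €1,427,412.00 = 4.8379; DFL = €1,427,412.00 ÷ €927,264.00 = 1.5394.
DCL = DOL × DFL = 4.8379 × 1.5394 = 7.4475.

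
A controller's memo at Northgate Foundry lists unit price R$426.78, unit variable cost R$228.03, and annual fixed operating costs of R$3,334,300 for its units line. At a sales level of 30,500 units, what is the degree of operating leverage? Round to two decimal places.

Total contribution margin = 30,500 × R$198.75 = R$6,061,875.00.
EBIT = R$6,061,875.00 − R$3,334,300 = R$2,727,575.00.
Degree of operating leverage = R$6,061,875.00 / R$2,727,575.00 = 2.2224.

2.22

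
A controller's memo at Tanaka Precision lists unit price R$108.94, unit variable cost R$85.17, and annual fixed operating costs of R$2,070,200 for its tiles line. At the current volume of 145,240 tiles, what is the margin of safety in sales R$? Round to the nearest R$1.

R$6,334,537

Unit CM = price − variable cost = R$108.94 − R$85.17 = R$23.77. Break-even units = R$2,070,200 ÷ R$23.77 = 87,092.97; break-even revenue = 87,092.97 × R$108.94 = R$9,487,908.62.
Current sales = 145,240 × R$108.94 = R$15,822,445.60.
Margin of safety = R$15,822,445.60 − R$9,487,908.62 = R$6,334,537.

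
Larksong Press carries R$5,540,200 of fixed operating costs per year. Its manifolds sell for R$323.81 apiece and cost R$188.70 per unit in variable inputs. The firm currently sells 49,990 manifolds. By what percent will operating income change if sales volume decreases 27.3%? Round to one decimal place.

-151.9%

Total contribution margin = 49,990 × R$135.11 = R$6,754,148.90.
Operating income = contribution − fixed costs = R$6,754,148.90 − R$5,540,200 = R$1,213,948.90.
Degree of operating leverage = R$6,754,148.90 / R$1,213,948.90 = 5.5638.
So EBIT moves 5.5638 × (-27.3%) = -151.9%.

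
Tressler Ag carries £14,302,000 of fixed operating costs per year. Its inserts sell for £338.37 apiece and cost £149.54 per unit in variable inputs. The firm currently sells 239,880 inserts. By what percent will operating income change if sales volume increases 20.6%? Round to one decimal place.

+30.1%

Total contribution margin = 239,880 × £188.83 = £45,296,540.40.
EBIT = £45,296,540.40 − £14,302,000 = £30,994,540.40.
So DOL = total CM / EBIT = £45,296,540.40 / £30,994,540.40 = 1.4614.
So EBIT moves 1.4614 × (+20.6%) = +30.1%.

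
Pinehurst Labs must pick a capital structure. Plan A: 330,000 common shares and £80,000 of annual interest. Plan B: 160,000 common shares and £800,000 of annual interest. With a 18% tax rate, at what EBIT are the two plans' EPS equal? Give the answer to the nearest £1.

At indifference, (EBIT − 80,000)(1 − t)/330,000 = (EBIT − 800,000)(1 − t)/160,000.
Cancelling (1 − t) and cross-multiplying: 160,000·(EBIT − 80,000) = 330,000·(EBIT − 800,000).
Solving, EBIT = (800,000·330,000 − 80,000·160,000) / (330,000 − 160,000) = 251,200,000,000 / 170,000 = 1,477,647.06.

£1,477,647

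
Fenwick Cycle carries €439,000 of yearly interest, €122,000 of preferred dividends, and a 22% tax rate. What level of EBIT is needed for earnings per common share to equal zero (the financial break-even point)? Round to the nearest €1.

€595,410

Grossing the preferred dividend up to pre-tax terms: €122,000 / (1 − 0.22) = €156,410.26.
EPS = 0 when EBIT covers interest plus the pre-tax preferred burden: €439,000 + €156,410.26 = €595,410.26.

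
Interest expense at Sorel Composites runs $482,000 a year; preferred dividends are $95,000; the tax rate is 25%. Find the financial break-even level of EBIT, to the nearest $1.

$608,667

Preferred dividends are paid after tax, so their pre-tax equivalent is $95,000 ÷ (1 − 0.25) = $126,666.67.
Financial break-even EBIT = interest + D_p ÷ (1 − t) = $482,000 + $126,666.67 = $608,666.67.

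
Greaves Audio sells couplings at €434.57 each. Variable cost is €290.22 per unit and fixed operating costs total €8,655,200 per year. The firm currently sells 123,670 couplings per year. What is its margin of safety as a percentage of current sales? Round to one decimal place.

Unit CM = price − variable cost = €434.57 − €290.22 = €144.35. Break-even units = €8,655,200 ÷ €144.35 = 59,959.82; break-even revenue = 59,959.82 × €434.57 = €26,056,738.93.
Actual sales revenue = 123,670 × €434.57 = €53,743,271.90.
Margin of safety = (€53,743,271.90 − €26,056,738.93) ÷ €53,743,271.90 = 51.5%.

51.5%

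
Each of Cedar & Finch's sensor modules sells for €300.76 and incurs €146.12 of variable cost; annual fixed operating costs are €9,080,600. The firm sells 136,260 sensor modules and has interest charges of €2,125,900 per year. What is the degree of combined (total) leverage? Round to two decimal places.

2.14

At 136,260 units, contribution = 136,260 × €154.64 = €21,071,246.40.
Subtracting fixed costs: EBIT = €21,071,246.40 − €9,080,600 = €11,990,646.40. Interest = €2,125,900.00.
DOL = €21,071,246.40 ÷ €11,990,646.40 = 1.7573; DFL = €11,990,646.40 ÷ €9,864,746.40 = 1.2155.
DCL = DOL × DFL = 1.7573 × 1.2155 = 2.1360.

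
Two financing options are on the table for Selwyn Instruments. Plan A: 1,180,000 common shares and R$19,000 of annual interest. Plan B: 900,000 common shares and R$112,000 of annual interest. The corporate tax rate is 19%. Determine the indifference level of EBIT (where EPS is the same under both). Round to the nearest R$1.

R$410,929

Set EPS_A = EPS_B: (EBIT − R$19,000)(1 − 0.19) ÷ 1,180,000 = (EBIT − R$112,000)(1 − 0.19) ÷ 900,000.
Cancelling (1 − t) and cross-multiplying: 900,000·(EBIT − 19,000) = 1,180,000·(EBIT − 112,000).
Solving, EBIT = (112,000·1,180,000 − 19,000·900,000) / (1,180,000 − 900,000) = 115,060,000,000 / 280,000 = 410,928.57.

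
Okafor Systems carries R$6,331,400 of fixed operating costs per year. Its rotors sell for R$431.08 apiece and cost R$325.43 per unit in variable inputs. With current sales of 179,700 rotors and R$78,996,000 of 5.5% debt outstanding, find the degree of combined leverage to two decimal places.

At 179,700 units, contribution = 179,700 × R$105.65 = R$18,985,305.00.
EBIT = R$18,985,305.00 − R$6,331,400 = R$12,653,905.00. Interest = R$4,344,780.00, so EBIT − I = R$8,309,125.00.
Degree of total leverage = total CM / (EBIT − interest) = R$18,985,305.00 / R$8,309,125.00 = 2.2849.

2.28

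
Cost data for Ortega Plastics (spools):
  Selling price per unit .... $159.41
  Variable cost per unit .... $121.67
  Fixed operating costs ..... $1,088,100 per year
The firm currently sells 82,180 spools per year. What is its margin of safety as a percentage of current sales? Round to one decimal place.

Unit CM = price − variable cost = $159.41 − $121.67 = $37.74. Break-even units = $1,088,100 ÷ $37.74 = 28,831.48; break-even revenue = 28,831.48 × $159.41 = $4,596,025.99.
Actual sales revenue = 82,180 × $159.41 = $13,100,313.80.
Margin of safety = ($13,100,313.80 − $4,596,025.99) ÷ $13,100,313.80 = 64.9%.

64.9%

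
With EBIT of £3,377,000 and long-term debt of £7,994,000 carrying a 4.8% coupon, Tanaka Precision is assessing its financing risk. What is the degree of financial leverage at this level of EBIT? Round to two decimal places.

1.13

Interest = £383,712.00.
DFL = EBIT ÷ (EBIT − I) = £3,377,000 ÷ (£3,377,000 − £383,712.00) = £3,377,000 ÷ £2,993,288.00 = 1.1282.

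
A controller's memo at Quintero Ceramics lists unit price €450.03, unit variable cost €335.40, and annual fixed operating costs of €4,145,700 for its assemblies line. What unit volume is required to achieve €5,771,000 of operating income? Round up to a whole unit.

Contribution margin per unit = €450.03 − €335.40 = €114.63.
Required volume = (fixed costs + target profit) ÷ CM = (€4,145,700 + €5,771,000) ÷ €114.63 = 86,510.51, so 86,511 assemblies.

86,511 assemblies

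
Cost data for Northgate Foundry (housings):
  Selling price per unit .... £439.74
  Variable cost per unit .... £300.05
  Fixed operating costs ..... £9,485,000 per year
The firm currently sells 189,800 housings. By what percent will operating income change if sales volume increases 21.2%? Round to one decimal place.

At 189,800 units, contribution = 189,800 × £139.69 = £26,513,162.00.
EBIT = £26,513,162.00 − £9,485,000 = £17,028,162.00.
Degree of operating leverage = £26,513,162.00 / £17,028,162.00 = 1.5570.
So EBIT moves 1.5570 × (+21.2%) = +33.0%.

+33.0%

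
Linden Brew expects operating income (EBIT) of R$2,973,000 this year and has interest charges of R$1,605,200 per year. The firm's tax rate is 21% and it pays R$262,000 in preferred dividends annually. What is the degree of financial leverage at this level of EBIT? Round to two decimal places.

Annual interest charges come to R$1,605,200.00.
Pre-tax preferred-dividend burden = R$262,000 ÷ (1 − 0.21) = R$331,645.57.
DFL = EBIT ÷ [EBIT − I − D_p/(1−t)] = R$2,973,000 ÷ [R$2,973,000 − R$1,605,200.00 − R$331,645.57] = R$2,973,000 ÷ R$1,036,154.43 = 2.8693.

2.87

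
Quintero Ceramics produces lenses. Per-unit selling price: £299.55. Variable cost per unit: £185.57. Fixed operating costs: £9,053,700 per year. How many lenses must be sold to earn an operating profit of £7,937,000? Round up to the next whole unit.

Each unit contributes £299.55 − £185.57 = £113.98.
Units = (FC + target) / CM = (£9,053,700 + £7,937,000) / £113.98 = 149,067.38, so 149,068 lenses.

149,068 lenses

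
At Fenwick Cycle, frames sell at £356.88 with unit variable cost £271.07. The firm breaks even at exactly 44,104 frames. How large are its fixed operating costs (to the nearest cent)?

Each unit contributes £356.88 − £271.07 = £85.81.
Fixed costs = break-even units × CM = 44,104 × £85.81 = £3,784,564.24.

£3,784,564.24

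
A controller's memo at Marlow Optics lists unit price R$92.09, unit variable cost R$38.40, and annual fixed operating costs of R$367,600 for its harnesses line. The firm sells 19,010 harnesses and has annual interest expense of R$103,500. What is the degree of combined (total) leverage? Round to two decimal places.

1.86

At 19,010 units, contribution = 19,010 × R$53.69 = R$1,020,646.90.
EBIT = R$1,020,646.90 − R$367,600 = R$653,046.90. Interest = R$103,500.00.
DOL = R$1,020,646.90 ÷ R$653,046.90 = 1.5629; DFL = R$653,046.90 ÷ R$549,546.90 = 1.1883.
DCL = DOL × DFL = 1.5629 × 1.1883 = 1.8572.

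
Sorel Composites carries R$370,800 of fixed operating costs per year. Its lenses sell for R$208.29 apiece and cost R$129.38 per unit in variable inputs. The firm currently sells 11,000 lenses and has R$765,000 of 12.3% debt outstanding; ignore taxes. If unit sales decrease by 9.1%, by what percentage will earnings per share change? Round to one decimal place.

-19.6%

At 11,000 units, contribution = 11,000 × R$78.91 = R$868,010.00.
EBIT = R$868,010.00 − R$370,800 = R$497,210.00.
After interest of R$94,095.00, pre-tax earnings = R$403,115.00.
DCL = total CM / (EBIT − I) = R$868,010.00 / R$403,115.00 = 2.1533.
EPS therefore changes by 2.1533 × (-9.1%) = -19.6%.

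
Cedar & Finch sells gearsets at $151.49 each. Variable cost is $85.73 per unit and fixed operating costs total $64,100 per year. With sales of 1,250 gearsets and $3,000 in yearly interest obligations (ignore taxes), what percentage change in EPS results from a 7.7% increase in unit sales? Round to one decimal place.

+41.9%

Contribution at this volume is 1,250 × $65.76 = $82,200.00.
Subtracting fixed costs: EBIT = $82,200.00 − $64,100 = $18,100.00.
Interest = $3,000.00, so EBIT − I = $15,100.00.
Degree of combined leverage = contribution ÷ (EBIT − I) = $82,200.00 ÷ $15,100.00 = 5.4437.
%ΔEPS = DCL × %ΔSales = 5.4437 × +7.7% = +41.9%.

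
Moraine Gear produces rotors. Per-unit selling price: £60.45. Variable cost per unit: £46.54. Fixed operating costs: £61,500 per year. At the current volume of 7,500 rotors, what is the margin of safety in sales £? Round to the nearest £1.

Each unit contributes £60.45 − £46.54 = £13.91. Break-even units = £61,500 ÷ £13.91 = 4,421.28; break-even revenue = 4,421.28 × £60.45 = £267,266.36.
Actual sales revenue = 7,500 × £60.45 = £453,375.00.
Margin of safety = £453,375.00 − £267,266.36 = £186,109.

£186,109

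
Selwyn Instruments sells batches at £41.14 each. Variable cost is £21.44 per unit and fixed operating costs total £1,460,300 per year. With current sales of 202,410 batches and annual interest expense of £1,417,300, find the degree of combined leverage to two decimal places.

3.59

Total contribution margin = 202,410 × £19.70 = £3,987,477.00.
Operating income = contribution − fixed costs = £3,987,477.00 − £1,460,300 = £2,527,177.00. Interest = £1,417,300.00, so EBIT − I = £1,109,877.00.
Degree of total leverage = total CM / (EBIT − interest) = £3,987,477.00 / £1,109,877.00 = 3.5927.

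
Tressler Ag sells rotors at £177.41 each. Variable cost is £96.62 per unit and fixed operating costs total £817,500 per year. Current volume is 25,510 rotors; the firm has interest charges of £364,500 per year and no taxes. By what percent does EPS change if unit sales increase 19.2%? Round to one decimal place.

+45.0%

Contribution at this volume is 25,510 × £80.79 = £2,060,952.90.
Subtracting fixed costs: EBIT = £2,060,952.90 − £817,500 = £1,243,452.90.
After interest of £364,500.00, pre-tax earnings = £878,952.90.
DCL = total CM / (EBIT − I) = £2,060,952.90 / £878,952.90 = 2.3448.
EPS therefore changes by 2.3448 × (+19.2%) = +45.0%.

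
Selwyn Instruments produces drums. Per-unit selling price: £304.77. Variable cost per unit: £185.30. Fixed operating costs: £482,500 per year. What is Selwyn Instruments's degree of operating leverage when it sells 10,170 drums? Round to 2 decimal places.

Contribution at this volume is 10,170 × £119.47 = £1,215,009.90.
Subtracting fixed costs: EBIT = £1,215,009.90 − £482,500 = £732,509.90.
DOL = contribution ÷ EBIT = £1,215,009.90 ÷ £732,509.90 = 1.6587.

1.66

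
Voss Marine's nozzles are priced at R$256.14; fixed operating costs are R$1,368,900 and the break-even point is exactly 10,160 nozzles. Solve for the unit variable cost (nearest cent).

R$121.41

Contribution per unit must be FC / Q = R$1,368,900 / 10,160 = R$134.7343.
Hence VC = price − CM = R$256.14 − R$134.7343 = R$121.41.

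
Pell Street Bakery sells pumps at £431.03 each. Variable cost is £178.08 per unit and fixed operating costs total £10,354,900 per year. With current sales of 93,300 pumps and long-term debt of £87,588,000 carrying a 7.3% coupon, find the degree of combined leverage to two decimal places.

3.44

Total contribution margin = 93,300 × £252.95 = £23,600,235.00.
Subtracting fixed costs: EBIT = £23,600,235.00 − £10,354,900 = £13,245,335.00. Interest = £6,393,924.00.
DOL = £23,600,235.00 ÷ £13,245,335.00 = 1.7818; DFL = £13,245,335.00 ÷ £6,851,411.00 = 1.9332.
DCL = DOL × DFL = 1.7818 × 1.9332 = 3.4446.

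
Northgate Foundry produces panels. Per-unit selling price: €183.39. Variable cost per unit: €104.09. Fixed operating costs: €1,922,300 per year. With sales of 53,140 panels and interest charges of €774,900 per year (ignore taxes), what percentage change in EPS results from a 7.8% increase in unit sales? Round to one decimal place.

Contribution at this volume is 53,140 × €79.30 = €4,214,002.00.
Operating income = contribution − fixed costs = €4,214,002.00 − €1,922,300 = €2,291,702.00.
After interest of €774,900.00, pre-tax earnings = €1,516,802.00.
DCL = total CM / (EBIT − I) = €4,214,002.00 / €1,516,802.00 = 2.7782.
EPS therefore changes by 2.7782 × (+7.8%) = +21.7%.

+21.7%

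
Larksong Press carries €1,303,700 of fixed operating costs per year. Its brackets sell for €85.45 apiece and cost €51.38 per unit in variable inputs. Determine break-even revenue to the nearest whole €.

€3,269,773

Contribution margin per unit = €85.45 − €51.38 = €34.07, a CM ratio of €34.07 ÷ €85.45 = 0.3987.
Break-even sales = FC ÷ CM ratio = €1,303,700 × €85.45 / €34.07 = €3,269,773.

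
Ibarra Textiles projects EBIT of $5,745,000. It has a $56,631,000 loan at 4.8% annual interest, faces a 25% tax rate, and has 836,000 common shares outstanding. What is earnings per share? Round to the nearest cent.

Interest = $2,718,288.00, so EBT = $5,745,000 − $2,718,288.00 = $3,026,712.00.
After tax at 25%: net income = $3,026,712.00 × 0.75 = $2,270,034.00.
EPS = $2,270,034.00 ÷ 836,000 = $2.72.

$2.72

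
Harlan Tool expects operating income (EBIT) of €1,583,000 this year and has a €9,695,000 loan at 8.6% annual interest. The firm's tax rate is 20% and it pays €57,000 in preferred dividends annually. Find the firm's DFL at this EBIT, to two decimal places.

Annual interest charges come to €833,770.00.
Preferred dividends grossed up pre-tax: €57,000 / (1 − 0.20) = €71,250.00.
DFL = EBIT ÷ [EBIT − I − D_p/(1−t)] = €1,583,000 ÷ [€1,583,000 − €833,770.00 − €71,250.00] = €1,583,000 ÷ €677,980.00 = 2.3349.

2.33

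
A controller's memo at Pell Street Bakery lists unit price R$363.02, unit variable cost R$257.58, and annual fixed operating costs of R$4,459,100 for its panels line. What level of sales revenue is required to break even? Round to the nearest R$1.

Contribution margin per unit = R$363.02 − R$257.58 = R$105.44, a CM ratio of R$105.44 ÷ R$363.02 = 0.2905.
Break-even revenue = fixed costs × price ÷ CM = R$4,459,100 × R$363.02 ÷ R$105.44 = R$15,352,262.

R$15,352,262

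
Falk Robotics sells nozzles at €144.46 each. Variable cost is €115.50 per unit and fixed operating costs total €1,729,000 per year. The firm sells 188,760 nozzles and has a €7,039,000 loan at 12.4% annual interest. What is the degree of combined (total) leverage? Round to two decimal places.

At 188,760 units, contribution = 188,760 × €28.96 = €5,466,489.60.
Operating income = contribution − fixed costs = €5,466,489.60 − €1,729,000 = €3,737,489.60. Interest = €872,836.00, so EBIT − I = €2,864,653.60.
Degree of total leverage = total CM / (EBIT − interest) = €5,466,489.60 / €2,864,653.60 = 1.9083.

1.91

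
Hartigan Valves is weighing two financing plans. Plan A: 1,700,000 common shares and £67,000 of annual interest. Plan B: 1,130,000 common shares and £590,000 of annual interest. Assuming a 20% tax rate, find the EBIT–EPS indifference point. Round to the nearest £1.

£1,626,825

At indifference, (EBIT − 67,000)(1 − t)/1,700,000 = (EBIT − 590,000)(1 − t)/1,130,000.
The (1 − t) factor cancels: (EBIT − 67,000) × 1,130,000 = (EBIT − 590,000) × 1,700,000.
EBIT × (1,700,000 − 1,130,000) = 590,000 × 1,700,000 − 67,000 × 1,130,000 = 927,290,000,000, so EBIT = 927,290,000,000 ÷ 570,000 = 1,626,824.56.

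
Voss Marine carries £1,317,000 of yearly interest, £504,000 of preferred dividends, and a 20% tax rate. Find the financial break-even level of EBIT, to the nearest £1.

Preferred dividends are paid after tax, so their pre-tax equivalent is £504,000 ÷ (1 − 0.20) = £630,000.00.
Financial break-even EBIT = interest + D_p ÷ (1 − t) = £1,317,000 + £630,000.00 = £1,947,000.00.

£1,947,000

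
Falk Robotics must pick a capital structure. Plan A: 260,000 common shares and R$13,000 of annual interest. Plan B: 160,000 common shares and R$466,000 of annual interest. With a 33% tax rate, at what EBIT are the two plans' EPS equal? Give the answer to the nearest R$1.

Set EPS_A = EPS_B: (EBIT − R$13,000)(1 − 0.33) ÷ 260,000 = (EBIT − R$466,000)(1 − 0.33) ÷ 160,000.
The (1 − t) factor cancels: (EBIT − 13,000) × 160,000 = (EBIT − 466,000) × 260,000.
Solving, EBIT = (466,000·260,000 − 13,000·160,000) / (260,000 − 160,000) = 119,080,000,000 / 100,000 = 1,190,800.00.

R$1,190,800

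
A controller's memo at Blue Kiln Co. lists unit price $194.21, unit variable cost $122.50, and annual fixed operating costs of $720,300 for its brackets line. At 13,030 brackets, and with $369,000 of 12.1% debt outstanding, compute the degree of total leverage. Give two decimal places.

5.51

Contribution at this volume is 13,030 × $71.71 = $934,381.30.
Operating income = contribution − fixed costs = $934,381.30 − $720,300 = $214,081.30. Interest = $44,649.00, so EBIT − I = $169,432.30.
Degree of total leverage = total CM / (EBIT − interest) = $934,381.30 / $169,432.30 = 5.5148.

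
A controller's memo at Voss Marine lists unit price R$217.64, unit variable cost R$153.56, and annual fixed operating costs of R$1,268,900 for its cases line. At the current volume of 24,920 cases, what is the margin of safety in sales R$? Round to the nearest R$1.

Unit CM = price − variable cost = R$217.64 − R$153.56 = R$64.08. Break-even units = R$1,268,900 ÷ R$64.08 = 19,801.81; break-even revenue = 19,801.81 × R$217.64 = R$4,309,665.98.
Actual sales revenue = 24,920 × R$217.64 = R$5,423,588.80.
Margin of safety = R$5,423,588.80 − R$4,309,665.98 = R$1,113,923.

R$1,113,923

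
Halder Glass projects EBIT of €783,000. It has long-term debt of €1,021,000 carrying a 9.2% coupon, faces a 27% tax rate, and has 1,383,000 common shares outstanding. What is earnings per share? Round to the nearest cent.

€0.36

Pre-tax income = €783,000 − €93,932.00 = €689,068.00.
After tax at 27%: net income = €689,068.00 × 0.73 = €503,019.64.
Per share: €503,019.64 / 1,383,000 shares = €0.36.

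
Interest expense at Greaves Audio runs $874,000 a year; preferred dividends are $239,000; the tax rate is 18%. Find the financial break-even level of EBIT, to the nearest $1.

$1,165,463

Grossing the preferred dividend up to pre-tax terms: $239,000 / (1 − 0.18) = $291,463.41.
EPS = 0 when EBIT covers interest plus the pre-tax preferred burden: $874,000 + $291,463.41 = $1,165,463.41.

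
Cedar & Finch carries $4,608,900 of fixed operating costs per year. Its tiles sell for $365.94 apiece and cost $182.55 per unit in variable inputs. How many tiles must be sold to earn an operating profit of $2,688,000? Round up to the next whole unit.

39,789 tiles

Each unit contributes $365.94 − $182.55 = $183.39.
Need Q such that Q × $183.39 − $4,608,900 = $2,688,000, i.e. Q = $7,296,900 / $183.39 = 39,788.97 → 39,789.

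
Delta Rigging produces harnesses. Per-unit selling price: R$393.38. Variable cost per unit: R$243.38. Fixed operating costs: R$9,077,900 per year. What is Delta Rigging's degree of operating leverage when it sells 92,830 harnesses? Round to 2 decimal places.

Contribution at this volume is 92,830 × R$150.00 = R$13,924,500.00.
Subtracting fixed costs: EBIT = R$13,924,500.00 − R$9,077,900 = R$4,846,600.00.
So DOL = total CM / EBIT = R$13,924,500.00 / R$4,846,600.00 = 2.8730.

2.87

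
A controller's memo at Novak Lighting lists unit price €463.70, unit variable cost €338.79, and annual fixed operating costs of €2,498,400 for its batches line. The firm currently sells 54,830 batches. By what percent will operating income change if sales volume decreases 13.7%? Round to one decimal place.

-21.6%

Contribution at this volume is 54,830 × €124.91 = €6,848,815.30.
Subtracting fixed costs: EBIT = €6,848,815.30 − €2,498,400 = €4,350,415.30.
So DOL = total CM / EBIT = €6,848,815.30 / €4,350,415.30 = 1.5743.
%ΔEBIT = DOL × %ΔSales = 1.5743 × -13.7% = -21.6%.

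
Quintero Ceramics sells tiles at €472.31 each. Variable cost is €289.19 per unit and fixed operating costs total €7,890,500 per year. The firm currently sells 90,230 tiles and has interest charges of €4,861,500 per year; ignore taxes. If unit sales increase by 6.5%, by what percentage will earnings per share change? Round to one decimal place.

+28.5%

Contribution at this volume is 90,230 × €183.12 = €16,522,917.60.
Operating income = contribution − fixed costs = €16,522,917.60 − €7,890,500 = €8,632,417.60.
Interest = €4,861,500.00, so EBIT − I = €3,770,917.60.
DCL = total CM / (EBIT − I) = €16,522,917.60 / €3,770,917.60 = 4.3817.
EPS therefore changes by 4.3817 × (+6.5%) = +28.5%.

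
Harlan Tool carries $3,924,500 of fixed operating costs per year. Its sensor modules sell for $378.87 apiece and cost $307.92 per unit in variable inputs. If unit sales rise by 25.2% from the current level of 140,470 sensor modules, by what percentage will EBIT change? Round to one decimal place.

+41.6%

Total contribution margin = 140,470 × $70.95 = $9,966,346.50.
Subtracting fixed costs: EBIT = $9,966,346.50 − $3,924,500 = $6,041,846.50.
So DOL = total CM / EBIT = $9,966,346.50 / $6,041,846.50 = 1.6496.
So EBIT moves 1.6496 × (+25.2%) = +41.6%.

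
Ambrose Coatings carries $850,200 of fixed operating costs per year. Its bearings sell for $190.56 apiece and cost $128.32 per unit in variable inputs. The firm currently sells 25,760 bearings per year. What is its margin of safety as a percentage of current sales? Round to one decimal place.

47.0%

Unit CM = price − variable cost = $190.56 − $128.32 = $62.24. Break-even units = $850,200 ÷ $62.24 = 13,660.03; break-even revenue = 13,660.03 × $190.56 = $2,603,054.50.
Actual sales revenue = 25,760 × $190.56 = $4,908,825.60.
Margin of safety = ($4,908,825.60 − $2,603,054.50) ÷ $4,908,825.60 = 47.0%.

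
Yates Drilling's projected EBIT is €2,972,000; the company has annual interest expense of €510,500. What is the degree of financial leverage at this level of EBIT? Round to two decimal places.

Interest = €510,500.00.
Degree of financial leverage = EBIT / (EBIT − interest) = €2,972,000 / €2,461,500.00 = 1.2074.

1.21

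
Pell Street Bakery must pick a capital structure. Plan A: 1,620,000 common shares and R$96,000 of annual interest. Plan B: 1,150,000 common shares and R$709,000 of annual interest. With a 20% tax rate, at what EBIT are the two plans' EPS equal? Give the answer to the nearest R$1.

At indifference, (EBIT − 96,000)(1 − t)/1,620,000 = (EBIT − 709,000)(1 − t)/1,150,000.
Cancelling (1 − t) and cross-multiplying: 1,150,000·(EBIT − 96,000) = 1,620,000·(EBIT − 709,000).
EBIT × (1,620,000 − 1,150,000) = 709,000 × 1,620,000 − 96,000 × 1,150,000 = 1,038,180,000,000, so EBIT = 1,038,180,000,000 ÷ 470,000 = 2,208,893.62.

R$2,208,894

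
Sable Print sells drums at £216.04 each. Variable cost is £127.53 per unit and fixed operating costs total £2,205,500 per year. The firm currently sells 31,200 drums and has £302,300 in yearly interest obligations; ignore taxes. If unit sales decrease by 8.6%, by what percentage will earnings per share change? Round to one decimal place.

-93.6%

Total contribution margin = 31,200 × £88.51 = £2,761,512.00.
Subtracting fixed costs: EBIT = £2,761,512.00 − £2,205,500 = £556,012.00.
After interest of £302,300.00, pre-tax earnings = £253,712.00.
DCL = total CM / (EBIT − I) = £2,761,512.00 / £253,712.00 = 10.8844.
%ΔEPS = DCL × %ΔSales = 10.8844 × -8.6% = -93.6%.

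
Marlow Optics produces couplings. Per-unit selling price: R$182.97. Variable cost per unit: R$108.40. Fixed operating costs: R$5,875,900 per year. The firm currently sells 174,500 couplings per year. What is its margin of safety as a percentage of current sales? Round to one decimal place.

Unit CM = price − variable cost = R$182.97 − R$108.40 = R$74.57. Break-even units = R$5,875,900 ÷ R$74.57 = 78,797.10; break-even revenue = 78,797.10 × R$182.97 = R$14,417,506.01.
Actual sales revenue = 174,500 × R$182.97 = R$31,928,265.00.
Margin of safety = (R$31,928,265.00 − R$14,417,506.01) ÷ R$31,928,265.00 = 54.8%.

54.8%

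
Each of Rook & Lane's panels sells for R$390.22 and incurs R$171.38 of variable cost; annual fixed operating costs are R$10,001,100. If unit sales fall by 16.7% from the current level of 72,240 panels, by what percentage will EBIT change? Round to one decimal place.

Total contribution margin = 72,240 × R$218.84 = R$15,809,001.60.
EBIT = R$15,809,001.60 − R$10,001,100 = R$5,807,901.60.
DOL = contribution ÷ EBIT = R$15,809,001.60 ÷ R$5,807,901.60 = 2.7220.
%ΔEBIT = DOL × %ΔSales = 2.7220 × -16.7% = -45.5%.

-45.5%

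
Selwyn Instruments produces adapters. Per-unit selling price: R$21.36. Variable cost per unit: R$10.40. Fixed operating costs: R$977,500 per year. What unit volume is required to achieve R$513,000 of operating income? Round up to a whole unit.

Each unit contributes R$21.36 − R$10.40 = R$10.96.
Need Q such that Q × R$10.96 − R$977,500 = R$513,000, i.e. Q = R$1,490,500 / R$10.96 = 135,994.53 → 135,995.

135,995 adapters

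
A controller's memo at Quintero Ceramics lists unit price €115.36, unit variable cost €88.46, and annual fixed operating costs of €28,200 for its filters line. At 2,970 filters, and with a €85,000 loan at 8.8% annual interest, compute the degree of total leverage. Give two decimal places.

Contribution at this volume is 2,970 × €26.90 = €79,893.00.
EBIT = €79,893.00 − €28,200 = €51,693.00. Interest = €7,480.00, so EBIT − I = €44,213.00.
DCL = contribution ÷ (EBIT − I) = €79,893.00 ÷ €44,213.00 = 1.8070.

1.81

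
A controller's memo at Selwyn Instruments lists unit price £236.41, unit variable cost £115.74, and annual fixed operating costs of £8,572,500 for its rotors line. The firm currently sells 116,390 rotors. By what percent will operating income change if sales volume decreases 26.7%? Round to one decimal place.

Total contribution margin = 116,390 × £120.67 = £14,044,781.30.
Operating income = contribution − fixed costs = £14,044,781.30 − £8,572,500 = £5,472,281.30.
DOL = contribution ÷ EBIT = £14,044,781.30 ÷ £5,472,281.30 = 2.5665.
So EBIT moves 2.5665 × (-26.7%) = -68.5%.

-68.5%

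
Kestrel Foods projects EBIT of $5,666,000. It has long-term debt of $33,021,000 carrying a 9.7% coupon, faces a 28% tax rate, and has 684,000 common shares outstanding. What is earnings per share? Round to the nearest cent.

$2.59

Interest = $3,203,037.00, so EBT = $5,666,000 − $3,203,037.00 = $2,462,963.00.
Net income = $2,462,963.00 × (1 − 0.28) = $1,773,333.36.
Per share: $1,773,333.36 / 684,000 shares = $2.59.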